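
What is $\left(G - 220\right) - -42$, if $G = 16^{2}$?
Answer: $78$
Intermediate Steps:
$G = 256$
$\left(G - 220\right) - -42 = \left(256 - 220\right) - -42 = 36 + \left(-3 + 45\right) = 36 + 42 = 78$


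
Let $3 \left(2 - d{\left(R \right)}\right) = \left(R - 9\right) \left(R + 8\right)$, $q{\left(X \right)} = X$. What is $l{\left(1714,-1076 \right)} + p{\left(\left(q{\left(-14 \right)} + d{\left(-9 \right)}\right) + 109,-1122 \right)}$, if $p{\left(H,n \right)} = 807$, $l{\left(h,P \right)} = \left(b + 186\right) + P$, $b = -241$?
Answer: $-324$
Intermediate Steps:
$d{\left(R \right)} = 2 - \frac{\left(-9 + R\right) \left(8 + R\right)}{3}$ ($d{\left(R \right)} = 2 - \frac{\left(R - 9\right) \left(R + 8\right)}{3} = 2 - \frac{\left(-9 + R\right) \left(8 + R\right)}{3}$)
$l{\left(h,P \right)} = -55 + P$ ($l{\left(h,P \right)} = \left(-241 + 186\right) + P = -55 + P$)
$l{\left(1714,-1076 \right)} + p{\left(\left(q{\left(-14 \right)} + d{\left(-9 \right)}\right) + 109,-1122 \right)} = \left(-55 - 1076\right) + 807 = -1131 + 807 = -324$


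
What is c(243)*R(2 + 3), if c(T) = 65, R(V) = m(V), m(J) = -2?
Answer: -130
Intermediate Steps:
R(V) = -2
c(243)*R(2 + 3) = 65*(-2) = -130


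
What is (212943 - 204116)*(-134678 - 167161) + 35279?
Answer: -2664297574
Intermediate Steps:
(212943 - 204116)*(-134678 - 167161) + 35279 = 8827*(-301839) + 35279 = -2664332853 + 35279 = -2664297574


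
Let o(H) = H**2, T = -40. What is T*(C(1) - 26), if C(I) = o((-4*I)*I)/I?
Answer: 400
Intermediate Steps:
C(I) = 16*I**3 (C(I) = ((-4*I)*I)**2/I = (-4*I**2)**2/I = (16*I**4)/I = 16*I**3)
T*(C(1) - 26) = -40*(16*1**3 - 26) = -40*(16*1 - 26) = -40*(16 - 26) = -40*(-10) = 400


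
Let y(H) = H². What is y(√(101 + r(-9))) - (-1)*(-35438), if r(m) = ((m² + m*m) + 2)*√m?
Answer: -35337 + 492*I ≈ -35337.0 + 492.0*I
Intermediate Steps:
r(m) = √m*(2 + 2*m²) (r(m) = ((m² + m²) + 2)*√m = (2*m² + 2)*√m = (2 + 2*m²)*√m = √m*(2 + 2*m²))
y(√(101 + r(-9))) - (-1)*(-35438) = (√(101 + 2*√(-9)*(1 + (-9)²)))² - (-1)*(-35438) = (√(101 + 2*(3*I)*(1 + 81)))² - 1*35438 = (√(101 + 2*(3*I)*82))² - 35438 = (√(101 + 492*I))² - 35438 = (101 + 492*I) - 35438 = -35337 + 492*I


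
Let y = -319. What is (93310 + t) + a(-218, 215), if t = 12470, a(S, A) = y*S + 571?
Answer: 175893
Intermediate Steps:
a(S, A) = 571 - 319*S (a(S, A) = -319*S + 571 = 571 - 319*S)
(93310 + t) + a(-218, 215) = (93310 + 12470) + (571 - 319*(-218)) = 105780 + (571 + 69542) = 105780 + 70113 = 175893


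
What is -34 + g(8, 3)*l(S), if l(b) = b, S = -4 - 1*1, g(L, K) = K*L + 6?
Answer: -184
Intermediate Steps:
g(L, K) = 6 + K*L
S = -5 (S = -4 - 1 = -5)
-34 + g(8, 3)*l(S) = -34 + (6 + 3*8)*(-5) = -34 + (6 + 24)*(-5) = -34 + 30*(-5) = -34 - 150 = -184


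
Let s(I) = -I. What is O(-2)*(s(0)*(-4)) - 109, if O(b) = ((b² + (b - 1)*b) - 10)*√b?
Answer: -109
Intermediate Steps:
O(b) = √b*(-10 + b² + b*(-1 + b)) (O(b) = ((b² + (-1 + b)*b) - 10)*√b = ((b² + b*(-1 + b)) - 10)*√b = (-10 + b² + b*(-1 + b))*√b = √b*(-10 + b² + b*(-1 + b)))
O(-2)*(s(0)*(-4)) - 109 = (√(-2)*(-10 - 1*(-2) + 2*(-2)²))*(-1*0*(-4)) - 109 = ((I*√2)*(-10 + 2 + 2*4))*(0*(-4)) - 109 = ((I*√2)*(-10 + 2 + 8))*0 - 109 = ((I*√2)*0)*0 - 109 = 0*0 - 109 = 0 - 109 = -109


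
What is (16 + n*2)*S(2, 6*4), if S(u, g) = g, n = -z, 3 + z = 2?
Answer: 432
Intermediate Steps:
z = -1 (z = -3 + 2 = -1)
n = 1 (n = -1*(-1) = 1)
(16 + n*2)*S(2, 6*4) = (16 + 1*2)*(6*4) = (16 + 2)*24 = 18*24 = 432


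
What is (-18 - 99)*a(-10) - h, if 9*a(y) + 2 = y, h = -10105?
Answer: 10261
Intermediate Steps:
a(y) = -2/9 + y/9
(-18 - 99)*a(-10) - h = (-18 - 99)*(-2/9 + (1/9)*(-10)) - 1*(-10105) = -117*(-2/9 - 10/9) + 10105 = -117*(-4/3) + 10105 = 156 + 10105 = 10261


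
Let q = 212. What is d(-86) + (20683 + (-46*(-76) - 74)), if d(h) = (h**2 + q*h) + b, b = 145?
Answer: 13414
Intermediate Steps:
d(h) = 145 + h**2 + 212*h (d(h) = (h**2 + 212*h) + 145 = 145 + h**2 + 212*h)
d(-86) + (20683 + (-46*(-76) - 74)) = (145 + (-86)**2 + 212*(-86)) + (20683 + (-46*(-76) - 74)) = (145 + 7396 - 18232) + (20683 + (3496 - 74)) = -10691 + (20683 + 3422) = -10691 + 24105 = 13414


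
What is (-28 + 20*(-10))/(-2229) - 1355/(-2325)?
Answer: 236693/345495 ≈ 0.68508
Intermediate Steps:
(-28 + 20*(-10))/(-2229) - 1355/(-2325) = (-28 - 200)*(-1/2229) - 1355*(-1/2325) = -228*(-1/2229) + 271/465 = 76/743 + 271/465 = 236693/345495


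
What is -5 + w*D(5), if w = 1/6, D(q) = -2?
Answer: -16/3 ≈ -5.3333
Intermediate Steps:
w = ⅙ ≈ 0.16667
-5 + w*D(5) = -5 + (⅙)*(-2) = -5 - ⅓ = -16/3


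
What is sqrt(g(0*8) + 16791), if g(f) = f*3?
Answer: sqrt(16791) ≈ 129.58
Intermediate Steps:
g(f) = 3*f
sqrt(g(0*8) + 16791) = sqrt(3*(0*8) + 16791) = sqrt(3*0 + 16791) = sqrt(0 + 16791) = sqrt(16791)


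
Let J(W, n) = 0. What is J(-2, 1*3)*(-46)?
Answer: 0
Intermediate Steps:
J(-2, 1*3)*(-46) = 0*(-46) = 0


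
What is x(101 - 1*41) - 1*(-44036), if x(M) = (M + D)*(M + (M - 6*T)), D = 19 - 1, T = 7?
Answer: 50120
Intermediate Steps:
D = 18
x(M) = (-42 + 2*M)*(18 + M) (x(M) = (M + 18)*(M + (M - 6*7)) = (18 + M)*(M + (M - 42)) = (18 + M)*(M + (-42 + M)) = (18 + M)*(-42 + 2*M) = (-42 + 2*M)*(18 + M))
x(101 - 1*41) - 1*(-44036) = (-756 - 6*(101 - 1*41) + 2*(101 - 1*41)²) - 1*(-44036) = (-756 - 6*(101 - 41) + 2*(101 - 41)²) + 44036 = (-756 - 6*60 + 2*60²) + 44036 = (-756 - 360 + 2*3600) + 44036 = (-756 - 360 + 7200) + 44036 = 6084 + 44036 = 50120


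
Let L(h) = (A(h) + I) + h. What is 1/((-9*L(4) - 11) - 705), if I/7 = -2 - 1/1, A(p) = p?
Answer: -1/599 ≈ -0.0016694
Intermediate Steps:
I = -21 (I = 7*(-2 - 1/1) = 7*(-2 - 1*1) = 7*(-2 - 1) = 7*(-3) = -21)
L(h) = -21 + 2*h (L(h) = (h - 21) + h = (-21 + h) + h = -21 + 2*h)
1/((-9*L(4) - 11) - 705) = 1/((-9*(-21 + 2*4) - 11) - 705) = 1/((-9*(-21 + 8) - 11) - 705) = 1/((-9*(-13) - 11) - 705) = 1/((117 - 11) - 705) = 1/(106 - 705) = 1/(-599) = -1/599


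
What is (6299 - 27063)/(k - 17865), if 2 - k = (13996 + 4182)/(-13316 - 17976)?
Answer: 324873544/279475409 ≈ 1.1624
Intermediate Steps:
k = 40381/15646 (k = 2 - (13996 + 4182)/(-13316 - 17976) = 2 - 18178/(-31292) = 2 - 18178*(-1)/31292 = 2 - 1*(-9089/15646) = 2 + 9089/15646 = 40381/15646 ≈ 2.5809)
(6299 - 27063)/(k - 17865) = (6299 - 27063)/(40381/15646 - 17865) = -20764/(-279475409/15646) = -20764*(-15646/279475409) = 324873544/279475409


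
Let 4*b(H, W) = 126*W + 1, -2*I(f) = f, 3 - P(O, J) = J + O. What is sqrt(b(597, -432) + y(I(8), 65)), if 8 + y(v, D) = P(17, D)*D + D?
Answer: I*sqrt(74743)/2 ≈ 136.7*I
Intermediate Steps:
P(O, J) = 3 - J - O (P(O, J) = 3 - (J + O) = 3 + (-J - O) = 3 - J - O)
I(f) = -f/2
y(v, D) = -8 + D + D*(-14 - D) (y(v, D) = -8 + ((3 - D - 1*17)*D + D) = -8 + ((3 - D - 17)*D + D) = -8 + ((-14 - D)*D + D) = -8 + (D*(-14 - D) + D) = -8 + (D + D*(-14 - D)) = -8 + D + D*(-14 - D))
b(H, W) = 1/4 + 63*W/2 (b(H, W) = (126*W + 1)/4 = (1 + 126*W)/4 = 1/4 + 63*W/2)
sqrt(b(597, -432) + y(I(8), 65)) = sqrt((1/4 + (63/2)*(-432)) + (-8 + 65 - 1*65*(14 + 65))) = sqrt((1/4 - 13608) + (-8 + 65 - 1*65*79)) = sqrt(-54431/4 + (-8 + 65 - 5135)) = sqrt(-54431/4 - 5078) = sqrt(-74743/4) = I*sqrt(74743)/2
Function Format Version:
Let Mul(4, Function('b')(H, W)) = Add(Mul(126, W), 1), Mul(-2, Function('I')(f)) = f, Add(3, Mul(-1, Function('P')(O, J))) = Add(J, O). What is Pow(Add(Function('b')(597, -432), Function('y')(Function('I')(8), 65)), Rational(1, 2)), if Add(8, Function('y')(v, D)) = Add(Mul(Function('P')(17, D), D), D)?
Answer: Mul(Rational(1, 2), I, Pow(74743, Rational(1, 2))) ≈ Mul(136.70, I)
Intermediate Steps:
Function('P')(O, J) = Add(3, Mul(-1, J), Mul(-1, O)) (Function('P')(O, J) = Add(3, Mul(-1, Add(J, O))) = Add(3, Add(Mul(-1, J), Mul(-1, O))) = Add(3, Mul(-1, J), Mul(-1, O)))
Function('I')(f) = Mul(Rational(-1, 2), f)
Function('y')(v, D) = Add(-8, D, Mul(D, Add(-14, Mul(-1, D)))) (Function('y')(v, D) = Add(-8, Add(Mul(Add(3, Mul(-1, D), Mul(-1, 17)), D), D)) = Add(-8, Add(Mul(Add(3, Mul(-1, D), -17), D), D)) = Add(-8, Add(Mul(Add(-14, Mul(-1, D)), D), D)) = Add(-8, Add(Mul(D, Add(-14, Mul(-1, D))), D)) = Add(-8, Add(D, Mul(D, Add(-14, Mul(-1, D))))) = Add(-8, D, Mul(D, Add(-14, Mul(-1, D)))))
Function('b')(H, W) = Add(Rational(1, 4), Mul(Rational(63, 2), W)) (Function('b')(H, W) = Mul(Rational(1, 4), Add(Mul(126, W), 1)) = Mul(Rational(1, 4), Add(1, Mul(126, W))) = Add(Rational(1, 4), Mul(Rational(63, 2), W)))
Pow(Add(Function('b')(597, -432), Function('y')(Function('I')(8), 65)), Rational(1, 2)) = Pow(Add(Add(Rational(1, 4), Mul(Rational(63, 2), -432)), Add(-8, 65, Mul(-1, 65, Add(14, 65)))), Rational(1, 2)) = Pow(Add(Add(Rational(1, 4), -13608), Add(-8, 65, Mul(-1, 65, 79))), Rational(1, 2)) = Pow(Add(Rational(-54431, 4), Add(-8, 65, -5135)), Rational(1, 2)) = Pow(Add(Rational(-54431, 4), -5078), Rational(1, 2)) = Pow(Rational(-74743, 4), Rational(1, 2)) = Mul(Rational(1, 2), I, Pow(74743, Rational(1, 2)))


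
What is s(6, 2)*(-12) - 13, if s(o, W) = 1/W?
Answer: -19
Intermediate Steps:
s(6, 2)*(-12) - 13 = -12/2 - 13 = (1/2)*(-12) - 13 = -6 - 13 = -19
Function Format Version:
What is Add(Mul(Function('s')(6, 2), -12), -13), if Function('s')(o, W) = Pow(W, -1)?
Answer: -19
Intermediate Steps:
Add(Mul(Function('s')(6, 2), -12), -13) = Add(Mul(Pow(2, -1), -12), -13) = Add(Mul(Rational(1, 2), -12), -13) = Add(-6, -13) = -19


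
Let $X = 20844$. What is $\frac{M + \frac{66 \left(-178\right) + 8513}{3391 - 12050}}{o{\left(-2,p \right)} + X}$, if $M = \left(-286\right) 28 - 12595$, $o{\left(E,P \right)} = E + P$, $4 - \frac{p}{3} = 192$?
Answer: $- \frac{89199071}{87793601} \approx -1.016$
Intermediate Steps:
$p = -564$ ($p = 12 - 576 = -564$)
$M = -20603$ ($M = -8008 - 12595 = -20603$)
$\frac{M + \frac{66 \left(-178\right) + 8513}{3391 - 12050}}{o{\left(-2,p \right)} + X} = \frac{-20603 + \frac{66 \left(-178\right) + 8513}{3391 - 12050}}{\left(-2 - 564\right) + 20844} = \frac{-20603 + \frac{-11748 + 8513}{-8659}}{-566 + 20844} = \frac{-20603 - - \frac{3235}{8659}}{20278} = \left(-20603 + \frac{3235}{8659}\right) \frac{1}{20278} = \left(- \frac{178398142}{8659}\right) \frac{1}{20278} = - \frac{89199071}{87793601}$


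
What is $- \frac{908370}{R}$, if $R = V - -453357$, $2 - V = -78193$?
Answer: $- \frac{151395}{88592} \approx -1.7089$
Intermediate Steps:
$V = 78195$ ($V = 2 - -78193 = 2 + 78193 = 78195$)
$R = 531552$ ($R = 78195 - -453357 = 78195 + 453357 = 531552$)
$- \frac{908370}{R} = - \frac{908370}{531552} = \left(-908370\right) \frac{1}{531552} = - \frac{151395}{88592}$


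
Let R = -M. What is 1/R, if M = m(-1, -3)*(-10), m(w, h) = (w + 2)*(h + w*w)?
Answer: -1/20 ≈ -0.050000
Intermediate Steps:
m(w, h) = (2 + w)*(h + w²)
M = 20 (M = ((-1)³ + 2*(-3) + 2*(-1)² - 3*(-1))*(-10) = (-1 - 6 + 2*1 + 3)*(-10) = (-1 - 6 + 2 + 3)*(-10) = -2*(-10) = 20)
R = -20 (R = -1*20 = -20)
1/R = 1/(-20) = -1/20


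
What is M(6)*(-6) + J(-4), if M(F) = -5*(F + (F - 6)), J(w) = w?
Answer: 176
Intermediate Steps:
M(F) = 30 - 10*F (M(F) = -5*(F + (-6 + F)) = -5*(-6 + 2*F) = 30 - 10*F)
M(6)*(-6) + J(-4) = (30 - 10*6)*(-6) - 4 = (30 - 60)*(-6) - 4 = -30*(-6) - 4 = 180 - 4 = 176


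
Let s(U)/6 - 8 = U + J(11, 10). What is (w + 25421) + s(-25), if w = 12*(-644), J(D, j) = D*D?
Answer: 18317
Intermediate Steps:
J(D, j) = D²
w = -7728
s(U) = 774 + 6*U (s(U) = 48 + 6*(U + 11²) = 48 + 6*(U + 121) = 48 + 6*(121 + U) = 48 + (726 + 6*U) = 774 + 6*U)
(w + 25421) + s(-25) = (-7728 + 25421) + (774 + 6*(-25)) = 17693 + (774 - 150) = 17693 + 624 = 18317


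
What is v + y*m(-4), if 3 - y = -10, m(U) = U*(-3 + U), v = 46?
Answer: 410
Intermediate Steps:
y = 13 (y = 3 - 1*(-10) = 3 + 10 = 13)
v + y*m(-4) = 46 + 13*(-4*(-3 - 4)) = 46 + 13*(-4*(-7)) = 46 + 13*28 = 46 + 364 = 410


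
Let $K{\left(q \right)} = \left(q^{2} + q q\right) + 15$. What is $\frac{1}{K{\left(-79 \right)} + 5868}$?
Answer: $\frac{1}{18365} \approx 5.4451 \cdot 10^{-5}$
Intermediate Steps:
$K{\left(q \right)} = 15 + 2 q^{2}$ ($K{\left(q \right)} = \left(q^{2} + q^{2}\right) + 15 = 2 q^{2} + 15 = 15 + 2 q^{2}$)
$\frac{1}{K{\left(-79 \right)} + 5868} = \frac{1}{\left(15 + 2 \left(-79\right)^{2}\right) + 5868} = \frac{1}{\left(15 + 2 \cdot 6241\right) + 5868} = \frac{1}{\left(15 + 12482\right) + 5868} = \frac{1}{12497 + 5868} = \frac{1}{18365}$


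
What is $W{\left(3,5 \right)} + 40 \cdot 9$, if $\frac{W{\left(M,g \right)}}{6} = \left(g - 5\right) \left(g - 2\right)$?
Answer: $360$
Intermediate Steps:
$W{\left(M,g \right)} = 6 \left(-5 + g\right) \left(-2 + g\right)$ ($W{\left(M,g \right)} = 6 \left(g - 5\right) \left(g - 2\right) = 6 \left(-5 + g\right) \left(-2 + g\right)$)
$W{\left(3,5 \right)} + 40 \cdot 9 = \left(60 - 210 + 6 \cdot 5^{2}\right) + 40 \cdot 9 = \left(60 - 210 + 6 \cdot 25\right) + 360 = \left(60 - 210 + 150\right) + 360 = 0 + 360 = 360$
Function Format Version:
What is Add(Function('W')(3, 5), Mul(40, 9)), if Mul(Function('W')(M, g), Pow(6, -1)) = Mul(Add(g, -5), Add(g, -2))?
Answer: 360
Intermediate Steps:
Function('W')(M, g) = Mul(6, Add(-5, g), Add(-2, g)) (Function('W')(M, g) = Mul(6, Mul(Add(g, -5), Add(g, -2))) = Mul(6, Mul(Add(-5, g), Add(-2, g))) = Mul(6, Add(-5, g), Add(-2, g)))
Add(Function('W')(3, 5), Mul(40, 9)) = Add(Add(60, Mul(-42, 5), Mul(6, Pow(5, 2))), Mul(40, 9)) = Add(Add(60, -210, Mul(6, 25)), 360) = Add(Add(60, -210, 150), 360) = Add(0, 360) = 360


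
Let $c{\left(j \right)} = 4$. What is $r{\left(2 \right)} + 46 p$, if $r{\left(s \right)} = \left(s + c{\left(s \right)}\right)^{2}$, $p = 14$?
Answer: $680$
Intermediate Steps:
$r{\left(s \right)} = \left(4 + s\right)^{2}$ ($r{\left(s \right)} = \left(s + 4\right)^{2} = \left(4 + s\right)^{2}$)
$r{\left(2 \right)} + 46 p = \left(4 + 2\right)^{2} + 46 \cdot 14 = 6^{2} + 644 = 36 + 644 = 680$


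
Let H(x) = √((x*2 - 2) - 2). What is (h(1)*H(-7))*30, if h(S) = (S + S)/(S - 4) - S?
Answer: -150*I*√2 ≈ -212.13*I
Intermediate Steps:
h(S) = -S + 2*S/(-4 + S) (h(S) = (2*S)/(-4 + S) - S = 2*S/(-4 + S) - S = -S + 2*S/(-4 + S))
H(x) = √(-4 + 2*x) (H(x) = √((2*x - 2) - 2) = √((-2 + 2*x) - 2) = √(-4 + 2*x))
(h(1)*H(-7))*30 = ((1*(6 - 1*1)/(-4 + 1))*√(-4 + 2*(-7)))*30 = ((1*(6 - 1)/(-3))*√(-4 - 14))*30 = ((1*(-⅓)*5)*√(-18))*30 = -5*I*√2*30 = -150*I*√2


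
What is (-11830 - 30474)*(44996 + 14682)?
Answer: -2524618112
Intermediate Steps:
(-11830 - 30474)*(44996 + 14682) = -42304*59678 = -2524618112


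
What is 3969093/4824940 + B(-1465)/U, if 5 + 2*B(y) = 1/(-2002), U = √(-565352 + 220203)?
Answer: 3969093/4824940 + 10011*I*√345149/1381976596 ≈ 0.82262 + 0.0042558*I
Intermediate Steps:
U = I*√345149 (U = √(-345149) = I*√345149 ≈ 587.49*I)
B(y) = -10011/4004 (B(y) = -5/2 + (½)/(-2002) = -5/2 + (½)*(-1/2002) = -5/2 - 1/4004 = -10011/4004)
3969093/4824940 + B(-1465)/U = 3969093/4824940 - 10011*(-I*√345149/345149)/4004 = 3969093*(1/4824940) - (-10011)*I*√345149/1381976596 = 3969093/4824940 + 10011*I*√345149/1381976596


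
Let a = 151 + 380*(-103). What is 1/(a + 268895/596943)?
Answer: -596943/23273941732 ≈ -2.5649e-5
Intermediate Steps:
a = -38989 (a = 151 - 39140 = -38989)
1/(a + 268895/596943) = 1/(-38989 + 268895/596943) = 1/(-23273941732/596943) = -596943/23273941732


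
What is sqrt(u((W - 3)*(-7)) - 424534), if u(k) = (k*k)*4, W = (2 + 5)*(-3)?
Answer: I*sqrt(311638) ≈ 558.25*I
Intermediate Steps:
W = -21 (W = 7*(-3) = -21)
u(k) = 4*k**2 (u(k) = k**2*4 = 4*k**2)
sqrt(u((W - 3)*(-7)) - 424534) = sqrt(4*((-21 - 3)*(-7))**2 - 424534) = sqrt(4*(-24*(-7))**2 - 424534) = sqrt(4*168**2 - 424534) = sqrt(4*28224 - 424534) = sqrt(112896 - 424534) = sqrt(-311638) = I*sqrt(311638)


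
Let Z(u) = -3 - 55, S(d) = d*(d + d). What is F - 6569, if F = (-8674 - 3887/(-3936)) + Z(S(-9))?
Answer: -60220849/3936 ≈ -15300.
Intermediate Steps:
S(d) = 2*d**2 (S(d) = d*(2*d) = 2*d**2)
Z(u) = -58
F = -34365265/3936 (F = (-8674 - 3887/(-3936)) - 58 = (-8674 - 3887*(-1/3936)) - 58 = (-8674 + 3887/3936) - 58 = -34136977/3936 - 58 = -34365265/3936 ≈ -8731.0)
F - 6569 = -34365265/3936 - 6569 = -60220849/3936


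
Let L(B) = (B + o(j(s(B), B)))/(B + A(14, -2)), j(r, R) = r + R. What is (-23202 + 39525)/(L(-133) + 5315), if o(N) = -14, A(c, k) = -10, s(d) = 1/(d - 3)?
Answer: 2334189/760192 ≈ 3.0705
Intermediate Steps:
s(d) = 1/(-3 + d)
j(r, R) = R + r
L(B) = (-14 + B)/(-10 + B) (L(B) = (B - 14)/(B - 10) = (-14 + B)/(-10 + B))
(-23202 + 39525)/(L(-133) + 5315) = (-23202 + 39525)/((-14 - 133)/(-10 - 133) + 5315) = 16323/(-147/(-143) + 5315) = 16323/(-1/143*(-147) + 5315) = 16323/(147/143 + 5315) = 16323/(760192/143) = 16323*(143/760192) = 2334189/760192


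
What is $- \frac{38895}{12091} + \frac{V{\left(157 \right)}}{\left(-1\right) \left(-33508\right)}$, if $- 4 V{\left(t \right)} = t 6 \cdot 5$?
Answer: $- \frac{2635061625}{810290456} \approx -3.252$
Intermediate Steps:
$V{\left(t \right)} = - \frac{15 t}{2}$ ($V{\left(t \right)} = - \frac{t 6 \cdot 5}{4} = - \frac{6 t 5}{4} = - \frac{30 t}{4} = - \frac{15 t}{2}$)
$- \frac{38895}{12091} + \frac{V{\left(157 \right)}}{\left(-1\right) \left(-33508\right)} = - \frac{38895}{12091} + \frac{\left(- \frac{15}{2}\right) 157}{\left(-1\right) \left(-33508\right)} = \left(-38895\right) \frac{1}{12091} - \frac{2355}{2 \cdot 33508} = - \frac{38895}{12091} - \frac{2355}{67016} = - \frac{2635061625}{810290456}$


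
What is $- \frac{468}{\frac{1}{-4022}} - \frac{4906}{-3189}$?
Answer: $\frac{6002646850}{3189} \approx 1.8823 \cdot 10^{6}$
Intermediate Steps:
$- \frac{468}{\frac{1}{-4022}} - \frac{4906}{-3189} = - \frac{468}{- \frac{1}{4022}} - - \frac{4906}{3189} = \left(-468\right) \left(-4022\right) + \frac{4906}{3189} = 1882296 + \frac{4906}{3189} = \frac{6002646850}{3189}$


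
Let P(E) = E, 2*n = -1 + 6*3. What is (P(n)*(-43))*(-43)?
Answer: 31433/2 ≈ 15717.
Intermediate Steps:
n = 17/2 (n = (-1 + 6*3)/2 = (-1 + 18)/2 = (½)*17 = 17/2 ≈ 8.5000)
(P(n)*(-43))*(-43) = ((17/2)*(-43))*(-43) = -731/2*(-43) = 31433/2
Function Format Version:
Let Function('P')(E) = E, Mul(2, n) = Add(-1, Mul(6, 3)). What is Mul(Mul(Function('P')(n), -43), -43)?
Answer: Rational(31433, 2) ≈ 15717.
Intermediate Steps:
n = Rational(17, 2) (n = Mul(Rational(1, 2), Add(-1, Mul(6, 3))) = Mul(Rational(1, 2), Add(-1, 18)) = Mul(Rational(1, 2), 17) = Rational(17, 2) ≈ 8.5000)
Mul(Mul(Function('P')(n), -43), -43) = Mul(Mul(Rational(17, 2), -43), -43) = Mul(Rational(-731, 2), -43) = Rational(31433, 2)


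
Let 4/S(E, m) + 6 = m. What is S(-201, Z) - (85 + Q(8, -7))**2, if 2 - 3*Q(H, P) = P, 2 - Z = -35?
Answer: -240060/31 ≈ -7743.9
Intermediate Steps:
Z = 37 (Z = 2 - 1*(-35) = 2 + 35 = 37)
Q(H, P) = 2/3 - P/3
S(E, m) = 4/(-6 + m)
S(-201, Z) - (85 + Q(8, -7))**2 = 4/(-6 + 37) - (85 + (2/3 - 1/3*(-7)))**2 = 4/31 - (85 + (2/3 + 7/3))**2 = 4*(1/31) - (85 + 3)**2 = 4/31 - 1*88**2 = 4/31 - 1*7744 = 4/31 - 7744 = -240060/31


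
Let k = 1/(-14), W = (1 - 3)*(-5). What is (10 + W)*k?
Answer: -10/7 ≈ -1.4286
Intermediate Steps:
W = 10 (W = -2*(-5) = 10)
k = -1/14 ≈ -0.071429
(10 + W)*k = (10 + 10)*(-1/14) = 20*(-1/14) = -10/7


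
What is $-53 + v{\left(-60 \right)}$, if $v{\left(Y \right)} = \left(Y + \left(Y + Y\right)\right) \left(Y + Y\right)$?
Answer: $21547$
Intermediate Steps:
$v{\left(Y \right)} = 6 Y^{2}$ ($v{\left(Y \right)} = \left(Y + 2 Y\right) 2 Y = 3 Y 2 Y = 6 Y^{2}$)
$-53 + v{\left(-60 \right)} = -53 + 6 \left(-60\right)^{2} = -53 + 6 \cdot 3600 = -53 + 21600 = 21547$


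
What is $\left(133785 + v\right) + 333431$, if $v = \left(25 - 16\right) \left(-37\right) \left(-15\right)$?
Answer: $472211$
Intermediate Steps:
$v = 4995$ ($v = 9 \left(-37\right) \left(-15\right) = \left(-333\right) \left(-15\right) = 4995$)
$\left(133785 + v\right) + 333431 = \left(133785 + 4995\right) + 333431 = 138780 + 333431 = 472211$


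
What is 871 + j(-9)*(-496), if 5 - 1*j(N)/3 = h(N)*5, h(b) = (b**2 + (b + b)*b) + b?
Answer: 1734391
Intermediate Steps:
h(b) = b + 3*b**2 (h(b) = (b**2 + (2*b)*b) + b = (b**2 + 2*b**2) + b = 3*b**2 + b = b + 3*b**2)
j(N) = 15 - 15*N*(1 + 3*N) (j(N) = 15 - 3*N*(1 + 3*N)*5 = 15 - 15*N*(1 + 3*N))
871 + j(-9)*(-496) = 871 + (15 - 15*(-9)*(1 + 3*(-9)))*(-496) = 871 + (15 - 15*(-9)*(1 - 27))*(-496) = 871 + (15 - 15*(-9)*(-26))*(-496) = 871 + (15 - 3510)*(-496) = 871 - 3495*(-496) = 871 + 1733520 = 1734391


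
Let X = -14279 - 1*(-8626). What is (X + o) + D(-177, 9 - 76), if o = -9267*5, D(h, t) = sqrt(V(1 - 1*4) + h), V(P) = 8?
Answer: -51988 + 13*I ≈ -51988.0 + 13.0*I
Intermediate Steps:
D(h, t) = sqrt(8 + h)
o = -46335
X = -5653 (X = -14279 + 8626 = -5653)
(X + o) + D(-177, 9 - 76) = (-5653 - 46335) + sqrt(8 - 177) = -51988 + sqrt(-169) = -51988 + 13*I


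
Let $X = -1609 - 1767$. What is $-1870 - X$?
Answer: $1506$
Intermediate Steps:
$X = -3376$ ($X = -1609 - 1767 = -3376$)
$-1870 - X = -1870 - -3376 = -1870 + 3376 = 1506$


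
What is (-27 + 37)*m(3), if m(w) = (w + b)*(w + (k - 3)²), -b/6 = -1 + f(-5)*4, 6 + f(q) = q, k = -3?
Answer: 106470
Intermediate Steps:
f(q) = -6 + q
b = 270 (b = -6*(-1 + (-6 - 5)*4) = -6*(-1 - 11*4) = -6*(-1 - 44) = -6*(-45) = 270)
m(w) = (36 + w)*(270 + w) (m(w) = (w + 270)*(w + (-3 - 3)²) = (270 + w)*(w + (-6)²) = (270 + w)*(w + 36) = (270 + w)*(36 + w) = (36 + w)*(270 + w))
(-27 + 37)*m(3) = (-27 + 37)*(9720 + 3² + 306*3) = 10*(9720 + 9 + 918) = 10*10647 = 106470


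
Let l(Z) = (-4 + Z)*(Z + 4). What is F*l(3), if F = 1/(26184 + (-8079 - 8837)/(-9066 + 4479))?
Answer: -32109/120122924 ≈ -0.00026730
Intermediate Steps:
l(Z) = (-4 + Z)*(4 + Z)
F = 4587/120122924 (F = 1/(26184 - 16916/(-4587)) = 1/(26184 - 16916*(-1/4587)) = 1/(26184 + 16916/4587) = 1/(120122924/4587) = 4587/120122924 ≈ 3.8186e-5)
F*l(3) = 4587*(-16 + 3²)/120122924 = 4587*(-16 + 9)/120122924 = (4587/120122924)*(-7) = -32109/120122924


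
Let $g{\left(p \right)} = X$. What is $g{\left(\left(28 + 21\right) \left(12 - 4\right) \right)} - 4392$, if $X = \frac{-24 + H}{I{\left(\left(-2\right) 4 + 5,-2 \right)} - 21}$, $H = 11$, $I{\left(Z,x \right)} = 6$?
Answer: $- \frac{65867}{15} \approx -4391.1$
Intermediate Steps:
$X = \frac{13}{15}$ ($X = \frac{-24 + 11}{6 - 21} = - \frac{13}{-15} = \left(-13\right) \left(- \frac{1}{15}\right) = \frac{13}{15} \approx 0.86667$)
$g{\left(p \right)} = \frac{13}{15}$
$g{\left(\left(28 + 21\right) \left(12 - 4\right) \right)} - 4392 = \frac{13}{15} - 4392 = - \frac{65867}{15}$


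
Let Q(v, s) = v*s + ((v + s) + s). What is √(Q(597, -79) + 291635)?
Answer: √244911 ≈ 494.88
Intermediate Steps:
Q(v, s) = v + 2*s + s*v (Q(v, s) = s*v + ((s + v) + s) = s*v + (v + 2*s) = v + 2*s + s*v)
√(Q(597, -79) + 291635) = √((597 + 2*(-79) - 79*597) + 291635) = √((597 - 158 - 47163) + 291635) = √(-46724 + 291635) = √244911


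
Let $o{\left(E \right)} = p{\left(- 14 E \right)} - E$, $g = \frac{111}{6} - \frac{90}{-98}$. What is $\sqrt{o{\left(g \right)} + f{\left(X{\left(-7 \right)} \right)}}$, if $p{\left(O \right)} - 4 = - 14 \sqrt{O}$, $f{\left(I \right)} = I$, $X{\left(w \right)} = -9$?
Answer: $\frac{\sqrt{-4786 - 392 i \sqrt{13321}}}{14} \approx 10.191 - 11.326 i$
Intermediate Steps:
$p{\left(O \right)} = 4 - 14 \sqrt{O}$
$g = \frac{1903}{98}$ ($g = 111 \cdot \frac{1}{6} - - \frac{45}{49} = \frac{37}{2} + \frac{45}{49} = \frac{1903}{98} \approx 19.418$)
$o{\left(E \right)} = 4 - E - 14 \sqrt{14} \sqrt{- E}$ ($o{\left(E \right)} = \left(4 - 14 \sqrt{- 14 E}\right) - E = \left(4 - 14 \sqrt{14} \sqrt{- E}\right) - E = 4 - E - 14 \sqrt{14} \sqrt{- E}$)
$\sqrt{o{\left(g \right)} + f{\left(X{\left(-7 \right)} \right)}} = \sqrt{\left(4 - \frac{1903}{98} - 14 \sqrt{14} \sqrt{\left(-1\right) \frac{1903}{98}}\right) - 9} = \sqrt{\left(4 - \frac{1903}{98} - 14 \sqrt{14} \sqrt{- \frac{1903}{98}}\right) - 9} = \sqrt{\left(4 - \frac{1903}{98} - 14 \sqrt{14} \frac{i \sqrt{3806}}{14}\right) - 9} = \sqrt{\left(4 - \frac{1903}{98} - 2 i \sqrt{13321}\right) - 9} = \sqrt{\left(- \frac{1511}{98} - 2 i \sqrt{13321}\right) - 9} = \sqrt{- \frac{2393}{98} - 2 i \sqrt{13321}}$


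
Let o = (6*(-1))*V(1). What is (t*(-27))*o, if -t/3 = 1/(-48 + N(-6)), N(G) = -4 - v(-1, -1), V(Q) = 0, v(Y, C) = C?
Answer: 0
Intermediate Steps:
o = 0 (o = (6*(-1))*0 = -6*0 = 0)
N(G) = -3 (N(G) = -4 - 1*(-1) = -4 + 1 = -3)
t = 1/17 (t = -3/(-48 - 3) = -3/(-51) = -3*(-1/51) = 1/17 ≈ 0.058824)
(t*(-27))*o = ((1/17)*(-27))*0 = -27/17*0 = 0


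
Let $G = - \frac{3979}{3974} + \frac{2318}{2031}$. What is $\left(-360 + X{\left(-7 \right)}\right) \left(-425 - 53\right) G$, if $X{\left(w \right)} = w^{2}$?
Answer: $\frac{84020238007}{4035597} \approx 20820.0$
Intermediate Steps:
$G = \frac{1130383}{8071194}$ ($G = \left(-3979\right) \frac{1}{3974} + 2318 \cdot \frac{1}{2031} = - \frac{3979}{3974} + \frac{2318}{2031} = \frac{1130383}{8071194} \approx 0.14005$)
$\left(-360 + X{\left(-7 \right)}\right) \left(-425 - 53\right) G = \left(-360 + \left(-7\right)^{2}\right) \left(-425 - 53\right) \frac{1130383}{8071194} = \left(-360 + 49\right) \left(-478\right) \frac{1130383}{8071194} = \left(-311\right) \left(-478\right) \frac{1130383}{8071194} = 148658 \cdot \frac{1130383}{8071194} = \frac{84020238007}{4035597}$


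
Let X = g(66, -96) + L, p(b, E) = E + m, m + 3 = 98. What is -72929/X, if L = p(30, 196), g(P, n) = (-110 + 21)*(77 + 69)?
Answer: 72929/12703 ≈ 5.7411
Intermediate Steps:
m = 95 (m = -3 + 98 = 95)
p(b, E) = 95 + E (p(b, E) = E + 95 = 95 + E)
g(P, n) = -12994 (g(P, n) = -89*146 = -12994)
L = 291 (L = 95 + 196 = 291)
X = -12703 (X = -12994 + 291 = -12703)
-72929/X = -72929/(-12703) = -72929*(-1/12703) = 72929/12703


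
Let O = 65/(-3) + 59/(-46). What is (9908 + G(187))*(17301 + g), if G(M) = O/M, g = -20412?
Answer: -15596643541/506 ≈ -3.0823e+7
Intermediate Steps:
O = -3167/138 (O = 65*(-⅓) + 59*(-1/46) = -65/3 - 59/46 = -3167/138 ≈ -22.949)
G(M) = -3167/(138*M)
(9908 + G(187))*(17301 + g) = (9908 - 3167/138/187)*(17301 - 20412) = (9908 - 3167/138*1/187)*(-3111) = (9908 - 3167/25806)*(-3111) = (255682681/25806)*(-3111) = -15596643541/506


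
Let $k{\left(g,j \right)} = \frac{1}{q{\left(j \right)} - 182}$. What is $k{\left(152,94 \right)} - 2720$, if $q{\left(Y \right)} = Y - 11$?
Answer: $- \frac{269281}{99} \approx -2720.0$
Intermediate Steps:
$q{\left(Y \right)} = -11 + Y$
$k{\left(g,j \right)} = \frac{1}{-193 + j}$ ($k{\left(g,j \right)} = \frac{1}{\left(-11 + j\right) - 182} = \frac{1}{-193 + j}$)
$k{\left(152,94 \right)} - 2720 = \frac{1}{-193 + 94} - 2720 = \frac{1}{-99} - 2720 = - \frac{1}{99} - 2720 = - \frac{269281}{99}$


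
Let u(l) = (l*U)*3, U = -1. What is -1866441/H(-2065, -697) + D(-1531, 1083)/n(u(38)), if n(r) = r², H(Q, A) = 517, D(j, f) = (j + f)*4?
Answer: -6064298425/1679733 ≈ -3610.3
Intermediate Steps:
D(j, f) = 4*f + 4*j (D(j, f) = (f + j)*4 = 4*f + 4*j)
u(l) = -3*l (u(l) = (l*(-1))*3 = -l*3 = -3*l)
-1866441/H(-2065, -697) + D(-1531, 1083)/n(u(38)) = -1866441/517 + (4*1083 + 4*(-1531))/((-3*38)²) = -1866441*1/517 + (4332 - 6124)/((-114)²) = -1866441/517 - 1792/12996 = -1866441/517 - 1792*1/12996 = -1866441/517 - 448/3249 = -6064298425/1679733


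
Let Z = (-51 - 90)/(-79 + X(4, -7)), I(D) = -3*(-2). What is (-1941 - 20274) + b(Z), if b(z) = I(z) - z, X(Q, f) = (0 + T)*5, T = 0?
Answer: -1754652/79 ≈ -22211.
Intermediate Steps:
I(D) = 6
X(Q, f) = 0 (X(Q, f) = (0 + 0)*5 = 0*5 = 0)
Z = 141/79 (Z = (-51 - 90)/(-79 + 0) = -141/(-79) = -141*(-1/79) = 141/79 ≈ 1.7848)
b(z) = 6 - z
(-1941 - 20274) + b(Z) = (-1941 - 20274) + (6 - 1*141/79) = -22215 + (6 - 141/79) = -22215 + 333/79 = -1754652/79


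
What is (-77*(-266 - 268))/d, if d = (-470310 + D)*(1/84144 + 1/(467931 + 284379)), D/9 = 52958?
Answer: 18075464987580/36664567 ≈ 4.9300e+5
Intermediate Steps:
D = 476622 (D = 9*52958 = 476622)
d = 36664567/439599810 (d = (-470310 + 476622)*(1/84144 + 1/(467931 + 284379)) = 6312*(1/84144 + 1/752310) = 6312*(139409/10550395440) = 36664567/439599810 ≈ 0.083404)
(-77*(-266 - 268))/d = (-77*(-266 - 268))/(36664567/439599810) = -77*(-534)*(439599810/36664567) = 41118*(439599810/36664567) = 18075464987580/36664567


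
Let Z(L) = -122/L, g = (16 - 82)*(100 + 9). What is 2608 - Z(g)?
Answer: 9380915/3597 ≈ 2608.0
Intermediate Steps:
g = -7194 (g = -66*109 = -7194)
2608 - Z(g) = 2608 - (-122)/(-7194) = 2608 - (-122)*(-1)/7194 = 2608 - 1*61/3597 = 2608 - 61/3597 = 9380915/3597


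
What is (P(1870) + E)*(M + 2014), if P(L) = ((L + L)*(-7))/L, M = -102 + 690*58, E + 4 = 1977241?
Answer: 82908914836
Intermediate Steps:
E = 1977237 (E = -4 + 1977241 = 1977237)
M = 39918 (M = -102 + 40020 = 39918)
P(L) = -14 (P(L) = ((2*L)*(-7))/L = (-14*L)/L = -14)
(P(1870) + E)*(M + 2014) = (-14 + 1977237)*(39918 + 2014) = 1977223*41932 = 82908914836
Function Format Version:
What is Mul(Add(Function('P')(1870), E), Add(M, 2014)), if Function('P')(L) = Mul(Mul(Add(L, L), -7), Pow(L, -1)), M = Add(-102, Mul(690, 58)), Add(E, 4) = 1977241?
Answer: 82908914836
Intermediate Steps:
E = 1977237 (E = Add(-4, 1977241) = 1977237)
M = 39918 (M = Add(-102, 40020) = 39918)
Function('P')(L) = -14 (Function('P')(L) = Mul(Mul(Mul(2, L), -7), Pow(L, -1)) = Mul(Mul(-14, L), Pow(L, -1)) = -14)
Mul(Add(Function('P')(1870), E), Add(M, 2014)) = Mul(Add(-14, 1977237), Add(39918, 2014)) = Mul(1977223, 41932) = 82908914836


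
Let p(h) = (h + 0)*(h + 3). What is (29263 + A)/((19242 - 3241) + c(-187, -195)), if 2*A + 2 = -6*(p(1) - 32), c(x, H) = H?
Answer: 14673/7903 ≈ 1.8566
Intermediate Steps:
p(h) = h*(3 + h)
A = 83 (A = -1 + (-6*(1*(3 + 1) - 32))/2 = -1 + (-6*(1*4 - 32))/2 = -1 + (-6*(4 - 32))/2 = -1 + (-6*(-28))/2 = -1 + (1/2)*168 = -1 + 84 = 83)
(29263 + A)/((19242 - 3241) + c(-187, -195)) = (29263 + 83)/((19242 - 3241) - 195) = 29346/(16001 - 195) = 29346/15806 = 29346*(1/15806) = 14673/7903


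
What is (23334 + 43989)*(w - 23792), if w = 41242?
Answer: 1174786350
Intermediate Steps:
(23334 + 43989)*(w - 23792) = (23334 + 43989)*(41242 - 23792) = 67323*17450 = 1174786350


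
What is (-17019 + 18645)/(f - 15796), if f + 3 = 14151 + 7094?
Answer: 813/2723 ≈ 0.29857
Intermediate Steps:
f = 21242 (f = -3 + (14151 + 7094) = -3 + 21245 = 21242)
(-17019 + 18645)/(f - 15796) = (-17019 + 18645)/(21242 - 15796) = 1626/5446 = 1626*(1/5446) = 813/2723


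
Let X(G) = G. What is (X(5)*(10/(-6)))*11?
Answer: -275/3 ≈ -91.667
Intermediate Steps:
(X(5)*(10/(-6)))*11 = (5*(10/(-6)))*11 = (5*(10*(-1/6)))*11 = (5*(-5/3))*11 = -25/3*11 = -275/3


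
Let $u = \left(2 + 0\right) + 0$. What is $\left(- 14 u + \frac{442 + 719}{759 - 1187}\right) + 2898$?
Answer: $\frac{1227199}{428} \approx 2867.3$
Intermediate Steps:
$u = 2$ ($u = 2 + 0 = 2$)
$\left(- 14 u + \frac{442 + 719}{759 - 1187}\right) + 2898 = \left(\left(-14\right) 2 + \frac{442 + 719}{759 - 1187}\right) + 2898 = \left(-28 + \frac{1161}{-428}\right) + 2898 = \left(-28 + 1161 \left(- \frac{1}{428}\right)\right) + 2898 = \left(-28 - \frac{1161}{428}\right) + 2898 = - \frac{13145}{428} + 2898 = \frac{1227199}{428}$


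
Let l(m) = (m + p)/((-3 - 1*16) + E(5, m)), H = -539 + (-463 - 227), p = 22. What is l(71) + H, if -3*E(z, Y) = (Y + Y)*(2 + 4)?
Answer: -124160/101 ≈ -1229.3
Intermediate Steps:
H = -1229 (H = -539 - 690 = -1229)
E(z, Y) = -4*Y (E(z, Y) = -(Y + Y)*(2 + 4)/3 = -2*Y*6/3 = -4*Y)
l(m) = (22 + m)/(-19 - 4*m) (l(m) = (m + 22)/((-3 - 1*16) - 4*m) = (22 + m)/((-3 - 16) - 4*m) = (22 + m)/(-19 - 4*m))
l(71) + H = (-22 - 1*71)/(19 + 4*71) - 1229 = (-22 - 71)/(19 + 284) - 1229 = -93/303 - 1229 = (1/303)*(-93) - 1229 = -31/101 - 1229 = -124160/101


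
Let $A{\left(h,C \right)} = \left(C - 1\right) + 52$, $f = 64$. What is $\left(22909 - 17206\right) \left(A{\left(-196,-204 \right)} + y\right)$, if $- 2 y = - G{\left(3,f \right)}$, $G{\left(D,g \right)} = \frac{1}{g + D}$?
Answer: $- \frac{116917203}{134} \approx -8.7252 \cdot 10^{5}$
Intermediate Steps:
$A{\left(h,C \right)} = 51 + C$ ($A{\left(h,C \right)} = \left(-1 + C\right) + 52 = 51 + C$)
$G{\left(D,g \right)} = \frac{1}{D + g}$
$y = \frac{1}{134}$ ($y = - \frac{\left(-1\right) \frac{1}{3 + 64}}{2} = - \frac{\left(-1\right) \frac{1}{67}}{2} = \left(- \frac{1}{2}\right) \left(- \frac{1}{67}\right) = \frac{1}{134} \approx 0.0074627$)
$\left(22909 - 17206\right) \left(A{\left(-196,-204 \right)} + y\right) = \left(22909 - 17206\right) \left(\left(51 - 204\right) + \frac{1}{134}\right) = 5703 \left(-153 + \frac{1}{134}\right) = 5703 \left(- \frac{20501}{134}\right) = - \frac{116917203}{134}$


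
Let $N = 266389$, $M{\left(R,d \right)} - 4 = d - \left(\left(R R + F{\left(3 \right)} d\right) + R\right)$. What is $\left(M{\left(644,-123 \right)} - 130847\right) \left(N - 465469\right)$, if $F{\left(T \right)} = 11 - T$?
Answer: $108570666960$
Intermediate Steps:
$M{\left(R,d \right)} = 4 - R - R^{2} - 7 d$ ($M{\left(R,d \right)} = 4 - \left(R - d + R R + \left(11 - 3\right) d\right) = 4 - \left(R + R^{2} - d + \left(11 - 3\right) d\right) = 4 - \left(R + R^{2} + 7 d\right) = 4 - R - R^{2} - 7 d$)
$\left(M{\left(644,-123 \right)} - 130847\right) \left(N - 465469\right) = \left(\left(4 - 644 - 644^{2} - -861\right) - 130847\right) \left(266389 - 465469\right) = \left(\left(4 - 644 - 414736 + 861\right) - 130847\right) \left(-199080\right) = \left(-414515 - 130847\right) \left(-199080\right) = \left(-545362\right) \left(-199080\right) = 108570666960$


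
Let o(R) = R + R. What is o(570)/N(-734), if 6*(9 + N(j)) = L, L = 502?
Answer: 855/56 ≈ 15.268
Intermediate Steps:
o(R) = 2*R
N(j) = 224/3 (N(j) = -9 + (⅙)*502 = -9 + 251/3 = 224/3)
o(570)/N(-734) = (2*570)/(224/3) = 1140*(3/224) = 855/56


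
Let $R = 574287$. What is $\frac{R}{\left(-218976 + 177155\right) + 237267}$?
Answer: $\frac{574287}{195446} \approx 2.9383$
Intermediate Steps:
$\frac{R}{\left(-218976 + 177155\right) + 237267} = \frac{574287}{\left(-218976 + 177155\right) + 237267} = \frac{574287}{-41821 + 237267} = \frac{574287}{195446}$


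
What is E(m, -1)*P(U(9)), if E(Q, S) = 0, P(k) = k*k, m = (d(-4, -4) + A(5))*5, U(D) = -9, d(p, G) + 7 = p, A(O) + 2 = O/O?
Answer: 0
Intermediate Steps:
A(O) = -1 (A(O) = -2 + O/O = -2 + 1 = -1)
d(p, G) = -7 + p
m = -60 (m = ((-7 - 4) - 1)*5 = (-11 - 1)*5 = -12*5 = -60)
P(k) = k²
E(m, -1)*P(U(9)) = 0*(-9)² = 0*81 = 0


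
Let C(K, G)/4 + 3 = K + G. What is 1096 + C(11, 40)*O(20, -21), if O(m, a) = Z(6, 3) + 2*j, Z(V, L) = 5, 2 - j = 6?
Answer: 520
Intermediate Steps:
j = -4 (j = 2 - 1*6 = 2 - 6 = -4)
O(m, a) = -3 (O(m, a) = 5 + 2*(-4) = 5 - 8 = -3)
C(K, G) = -12 + 4*G + 4*K (C(K, G) = -12 + 4*(K + G) = -12 + 4*(G + K) = -12 + (4*G + 4*K) = -12 + 4*G + 4*K)
1096 + C(11, 40)*O(20, -21) = 1096 + (-12 + 4*40 + 4*11)*(-3) = 1096 + (-12 + 160 + 44)*(-3) = 1096 + 192*(-3) = 1096 - 576 = 520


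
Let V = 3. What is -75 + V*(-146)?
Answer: -513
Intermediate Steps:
-75 + V*(-146) = -75 + 3*(-146) = -75 - 438 = -513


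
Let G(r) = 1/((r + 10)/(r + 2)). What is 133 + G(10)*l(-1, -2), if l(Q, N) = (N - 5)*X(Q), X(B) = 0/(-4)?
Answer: 133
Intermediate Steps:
X(B) = 0 (X(B) = 0*(-¼) = 0)
G(r) = (2 + r)/(10 + r) (G(r) = 1/((10 + r)/(2 + r)) = (2 + r)/(10 + r))
l(Q, N) = 0 (l(Q, N) = (N - 5)*0 = (-5 + N)*0 = 0)
133 + G(10)*l(-1, -2) = 133 + ((2 + 10)/(10 + 10))*0 = 133 + (12/20)*0 = 133 + ((1/20)*12)*0 = 133 + (⅗)*0 = 133 + 0 = 133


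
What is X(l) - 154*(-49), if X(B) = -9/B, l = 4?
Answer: 30175/4 ≈ 7543.8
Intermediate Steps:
X(l) - 154*(-49) = -9/4 - 154*(-49) = -9*¼ + 7546 = -9/4 + 7546 = 30175/4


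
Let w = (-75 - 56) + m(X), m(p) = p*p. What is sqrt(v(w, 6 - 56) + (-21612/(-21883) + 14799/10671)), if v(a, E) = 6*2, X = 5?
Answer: sqrt(87090935095248545)/77837831 ≈ 3.7914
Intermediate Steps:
m(p) = p**2
w = -106 (w = (-75 - 56) + 5**2 = -131 + 25 = -106)
v(a, E) = 12
sqrt(v(w, 6 - 56) + (-21612/(-21883) + 14799/10671)) = sqrt(12 + (-21612/(-21883) + 14799/10671)) = sqrt(12 + (-21612*(-1/21883) + 14799*(1/10671))) = sqrt(12 + (21612/21883 + 4933/3557)) = sqrt(12 + 184822723/77837831) = sqrt(1118876695/77837831) = sqrt(87090935095248545)/77837831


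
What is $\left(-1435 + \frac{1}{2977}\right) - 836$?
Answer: $- \frac{6760766}{2977} \approx -2271.0$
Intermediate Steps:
$\left(-1435 + \frac{1}{2977}\right) - 836 = - \frac{4271994}{2977} - 836 = - \frac{6760766}{2977}$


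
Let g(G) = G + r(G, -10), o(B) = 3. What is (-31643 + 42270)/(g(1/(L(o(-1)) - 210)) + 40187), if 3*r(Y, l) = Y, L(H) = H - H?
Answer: 3347505/12658903 ≈ 0.26444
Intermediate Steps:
L(H) = 0
r(Y, l) = Y/3
g(G) = 4*G/3 (g(G) = G + G/3 = 4*G/3)
(-31643 + 42270)/(g(1/(L(o(-1)) - 210)) + 40187) = (-31643 + 42270)/(4/(3*(0 - 210)) + 40187) = 10627/((4/3)/(-210) + 40187) = 10627/((4/3)*(-1/210) + 40187) = 10627/(-2/315 + 40187) = 10627/(12658903/315) = 10627*(315/12658903) = 3347505/12658903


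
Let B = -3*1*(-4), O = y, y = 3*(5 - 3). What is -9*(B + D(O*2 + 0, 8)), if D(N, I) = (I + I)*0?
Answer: -108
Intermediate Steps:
y = 6 (y = 3*2 = 6)
O = 6
D(N, I) = 0 (D(N, I) = (2*I)*0 = 0)
B = 12 (B = -3*(-4) = 12)
-9*(B + D(O*2 + 0, 8)) = -9*(12 + 0) = -9*12 = -108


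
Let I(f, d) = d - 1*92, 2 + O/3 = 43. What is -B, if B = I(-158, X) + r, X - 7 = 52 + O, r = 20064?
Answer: -20154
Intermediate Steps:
O = 123 (O = -6 + 3*43 = -6 + 129 = 123)
X = 182 (X = 7 + (52 + 123) = 7 + 175 = 182)
I(f, d) = -92 + d (I(f, d) = d - 92 = -92 + d)
B = 20154 (B = (-92 + 182) + 20064 = 90 + 20064 = 20154)
-B = -1*20154 = -20154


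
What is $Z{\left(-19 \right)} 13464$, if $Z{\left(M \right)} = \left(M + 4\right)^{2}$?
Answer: $3029400$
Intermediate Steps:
$Z{\left(M \right)} = \left(4 + M\right)^{2}$
$Z{\left(-19 \right)} 13464 = \left(4 - 19\right)^{2} \cdot 13464 = \left(-15\right)^{2} \cdot 13464 = 225 \cdot 13464 = 3029400$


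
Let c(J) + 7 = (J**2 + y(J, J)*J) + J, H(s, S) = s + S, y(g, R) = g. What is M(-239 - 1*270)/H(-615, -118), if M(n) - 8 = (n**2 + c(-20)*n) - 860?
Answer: 135228/733 ≈ 184.49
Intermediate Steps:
H(s, S) = S + s
c(J) = -7 + J + 2*J**2 (c(J) = -7 + ((J**2 + J*J) + J) = -7 + ((J**2 + J**2) + J) = -7 + (2*J**2 + J) = -7 + (J + 2*J**2) = -7 + J + 2*J**2)
M(n) = -852 + n**2 + 773*n (M(n) = 8 + ((n**2 + (-7 - 20 + 2*(-20)**2)*n) - 860) = 8 + ((n**2 + (-7 - 20 + 2*400)*n) - 860) = 8 + ((n**2 + (-7 - 20 + 800)*n) - 860) = 8 + ((n**2 + 773*n) - 860) = 8 + (-860 + n**2 + 773*n) = -852 + n**2 + 773*n)
M(-239 - 1*270)/H(-615, -118) = (-852 + (-239 - 1*270)**2 + 773*(-239 - 1*270))/(-118 - 615) = (-852 + (-239 - 270)**2 + 773*(-239 - 270))/(-733) = (-852 + (-509)**2 + 773*(-509))*(-1/733) = (-852 + 259081 - 393457)*(-1/733) = -135228*(-1/733) = 135228/733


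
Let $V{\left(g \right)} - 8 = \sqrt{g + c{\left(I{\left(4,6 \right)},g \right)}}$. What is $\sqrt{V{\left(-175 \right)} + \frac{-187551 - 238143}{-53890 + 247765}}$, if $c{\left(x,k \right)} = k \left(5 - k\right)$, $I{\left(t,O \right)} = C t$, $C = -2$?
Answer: $\frac{\sqrt{969638670 + 835278125 i \sqrt{1267}}}{12925} \approx 9.5884 + 9.2808 i$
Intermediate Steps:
$I{\left(t,O \right)} = - 2 t$
$V{\left(g \right)} = 8 + \sqrt{g + g \left(5 - g\right)}$
$\sqrt{V{\left(-175 \right)} + \frac{-187551 - 238143}{-53890 + 247765}} = \sqrt{\left(8 + \sqrt{- 175 \left(6 - -175\right)}\right) + \frac{-187551 - 238143}{-53890 + 247765}} = \sqrt{\left(8 + \sqrt{- 175 \left(6 + 175\right)}\right) - \frac{425694}{193875}} = \sqrt{\left(8 + \sqrt{\left(-175\right) 181}\right) - \frac{141898}{64625}} = \sqrt{\left(8 + \sqrt{-31675}\right) - \frac{141898}{64625}} = \sqrt{\left(8 + 5 i \sqrt{1267}\right) - \frac{141898}{64625}} = \sqrt{\frac{375102}{64625} + 5 i \sqrt{1267}}$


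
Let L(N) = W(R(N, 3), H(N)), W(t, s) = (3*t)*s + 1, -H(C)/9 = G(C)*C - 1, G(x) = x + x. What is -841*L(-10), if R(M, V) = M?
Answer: -45187771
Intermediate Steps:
G(x) = 2*x
H(C) = 9 - 18*C² (H(C) = -9*((2*C)*C - 1) = -9*(2*C² - 1) = -9*(-1 + 2*C²) = 9 - 18*C²)
W(t, s) = 1 + 3*s*t (W(t, s) = 3*s*t + 1 = 1 + 3*s*t)
L(N) = 1 + 3*N*(9 - 18*N²) (L(N) = 1 + 3*(9 - 18*N²)*N = 1 + 3*N*(9 - 18*N²))
-841*L(-10) = -841*(1 - 54*(-10)³ + 27*(-10)) = -841*(1 - 54*(-1000) - 270) = -841*(1 + 54000 - 270) = -841*53731 = -45187771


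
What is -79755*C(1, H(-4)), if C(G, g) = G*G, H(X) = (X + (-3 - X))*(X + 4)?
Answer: -79755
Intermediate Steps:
H(X) = -12 - 3*X (H(X) = -3*(4 + X) = -12 - 3*X)
C(G, g) = G²
-79755*C(1, H(-4)) = -79755*1² = -79755*1 = -79755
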